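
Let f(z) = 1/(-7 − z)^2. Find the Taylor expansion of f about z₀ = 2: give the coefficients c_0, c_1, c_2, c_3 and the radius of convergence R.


Let w = z − z₀, so z = z₀ + w.
Then -7 − z = -7 − (z₀ + w) = (-7 − z₀) − w = -9 − w.
f(z) = 1/(-9 − w)^2 = (1/(-9)^2) · (1 − w/(-9))^{−2}.
By the binomial series (1−u)^{−2} = Σ_{n≥0} C(n+1, 1) u^n for |u|<1, with u = w/(-9):
  c_n = C(n+1, 1) / (-9)^(n+2).
  c_0 = 1/(-9)^2 = 1/81.
  c_1 = 2/(-9)^3 = -2/729.
  c_2 = 3/(-9)^4 = 1/2187.
  c_3 = 4/(-9)^5 = -4/59049.
The series is valid for |w/d| < 1, i.e. |z − z₀| < |d|.
Radius of convergence: R = |-7 − z₀| = |-9| = 9 (distance from z₀ to the singularity z = -7).

c_0 = 1/81, c_1 = -2/729, c_2 = 1/2187, c_3 = -4/59049; R = 9.


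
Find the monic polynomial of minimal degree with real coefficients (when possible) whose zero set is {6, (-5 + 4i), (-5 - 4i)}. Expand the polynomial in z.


The polynomial is p(z) = ∏_{α ∈ S} (z − α), where S = {6, (-5 + 4i), (-5 - 4i)}.
Expanding the product yields: p(z) = z^3 + 4·z^2 -19·z -246.
Note conjugate pairs combine to real quadratics: (z − (-5+4i))(z − (-5−4i)) = z² + 10z + 41.
The resulting polynomial has degree 3 and real coefficients as required.

p(z) = z^3 + 4·z^2 -19·z -246.


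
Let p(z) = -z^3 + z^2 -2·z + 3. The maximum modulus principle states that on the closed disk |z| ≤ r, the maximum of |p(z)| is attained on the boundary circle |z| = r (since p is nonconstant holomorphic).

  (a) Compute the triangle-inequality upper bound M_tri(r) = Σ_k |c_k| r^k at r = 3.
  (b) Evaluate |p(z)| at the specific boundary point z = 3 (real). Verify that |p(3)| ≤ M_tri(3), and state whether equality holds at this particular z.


Coefficients: c_0 = 3, c_1 = -2, c_2 = 1, c_3 = -1. Radius r = 3.
Part (a). Triangle bound: M_tri(r) = Σ_k |c_k| r^k
  = |3|·3^0 + |-2|·3^1 + |1|·3^2 + |-1|·3^3
  = 3 + 6 + 9 + 27 = 45.
This bounds M(r) := max_{|z|=r} |p(z)| from above; equality holds iff all terms c_k z^k can be made to align in phase at a single z on |z|=r.
Part (b). At z = 3 (real, on the circle |z| = r):
  p(3) = (3)·3^0 + (-2)·3^1 + (1)·3^2 + (-1)·3^3 = -21.
  |p(3)| = 21.
Check: |p(3)| = 21 ≤ 45 = M_tri(3). ✓ Equality does not hold at z = 3 (the coefficients have mixed signs, so the terms do not all align in phase there).

M_tri(3) = 45; |p(3)| = 21; equality at z=3: no.


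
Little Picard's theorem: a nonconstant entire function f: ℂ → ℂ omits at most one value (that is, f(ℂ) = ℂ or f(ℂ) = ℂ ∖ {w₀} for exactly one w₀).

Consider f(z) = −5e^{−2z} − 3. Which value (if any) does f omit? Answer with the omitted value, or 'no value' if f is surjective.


Little Picard bounds the complement of f(ℂ) to at most one point.
e^{−2z} is never zero on ℂ, so -5·e^{−2z} takes every value in ℂ ∖ {0}. Adding -3 shifts the range to ℂ ∖ {-3}. Thus f omits exactly the value -3.

Omitted value: -3.


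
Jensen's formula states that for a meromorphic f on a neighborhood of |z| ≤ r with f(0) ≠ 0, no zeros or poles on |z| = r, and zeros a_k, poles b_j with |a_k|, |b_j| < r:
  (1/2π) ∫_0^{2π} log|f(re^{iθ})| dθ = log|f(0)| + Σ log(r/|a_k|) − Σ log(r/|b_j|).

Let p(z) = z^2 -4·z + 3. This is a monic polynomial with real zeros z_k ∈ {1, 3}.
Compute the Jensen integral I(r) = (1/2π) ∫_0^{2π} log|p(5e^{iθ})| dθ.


Zeros: 1, 3; r = 5.
Inside |z| < r: 1, 3. Outside (|z| ≥ r): ∅.
p(0) = 3, so log|p(0)| = log(3) = 1.0986.
Apply Jensen: I(r) = log|p(0)| + Σ_k log(r/|z_k|), summed over zeros inside |z| < r.
  log(r/|z_k|) for z_k = 1: log(5/1) = 1.6094
  log(r/|z_k|) for z_k = 3: log(5/3) = 0.5108
Sum over inside zeros: 2.1203.
I(r) = log|p(0)| + (inside sum) = 1.0986 + 2.1203 = 3.2189.
Closed form (all zeros inside, monic): I(r) = n·log(r) = 2·log(5) = 3.2189. ✓

I(r) ≈ 3.2189.


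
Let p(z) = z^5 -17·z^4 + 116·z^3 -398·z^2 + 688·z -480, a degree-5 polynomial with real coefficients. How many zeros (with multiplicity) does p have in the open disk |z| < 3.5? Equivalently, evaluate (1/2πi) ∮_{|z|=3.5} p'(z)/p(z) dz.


The zeros of p are: 3, (3 + 1i), (3 - 1i), 4, 4.
Their magnitudes are: 3, 3.162, 3.162, 4, 4.
Zeros with |z| < R = 3.5: 3, (3 + 1i), (3 - 1i).
Count = 3.
By the argument principle, (1/2πi) ∮_{|z|=R} p'(z)/p(z) dz equals exactly this count.

Number of zeros inside |z| < 3.5: 3.


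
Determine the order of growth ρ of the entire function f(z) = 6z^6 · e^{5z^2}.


M(r) = max_{|z|=r} |6|·|z|^6·|e^{5z^2}| = 6·r^6 · e^{5r^2} (the factors attain their maxima compatibly on |z|=r). Then log M(r) = log 6 + 6·log r + 5r^2, dominated by the last term, so log log M(r) ~ 2·log r. The polynomial factor 6z^6 contributes only a log r term and does not affect the order. ρ = 2.
Therefore ρ = 2.

Order ρ = 2.


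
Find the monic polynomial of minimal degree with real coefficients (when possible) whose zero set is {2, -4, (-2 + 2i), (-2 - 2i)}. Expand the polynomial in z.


The polynomial is p(z) = ∏_{α ∈ S} (z − α), where S = {2, -4, (-2 + 2i), (-2 - 2i)}.
Expanding the product yields: p(z) = z^4 + 6·z^3 + 8·z^2 -16·z -64.
Note conjugate pairs combine to real quadratics: (z − (-2+2i))(z − (-2−2i)) = z² + 4z + 8.
The resulting polynomial has degree 4 and real coefficients as required.

p(z) = z^4 + 6·z^3 + 8·z^2 -16·z -64.


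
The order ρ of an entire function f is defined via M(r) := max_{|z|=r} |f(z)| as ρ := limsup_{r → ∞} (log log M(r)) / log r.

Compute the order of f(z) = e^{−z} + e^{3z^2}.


Each summand is entire of order 1 and 2 respectively (as in the single-exponential case). The order of a sum is at most the max of the orders, so ρ ≤ 2. For the lower bound: on |z|=r choose arg z so that 3z^2 is real positive; then |e^{3z^2}| = e^{3r^2} while |e^{-1z}| ≤ e^{1r^1} = o(e^{3r^2}). So |f| ≥ e^{3r^2}(1 − o(1)) and ρ ≥ 2. Hence ρ = max(1, 2) = 2.
Therefore ρ = 2.

Order ρ = 2.


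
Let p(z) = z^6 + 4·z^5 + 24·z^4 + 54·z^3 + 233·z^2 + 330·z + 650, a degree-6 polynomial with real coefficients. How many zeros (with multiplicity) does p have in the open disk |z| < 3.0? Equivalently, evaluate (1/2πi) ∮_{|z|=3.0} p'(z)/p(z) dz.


The zeros of p are: (-1 + 2i), (-1 - 2i), (1 + 3i), (1 - 3i), (-2 + 3i), (-2 - 3i).
Their magnitudes are: 2.236, 2.236, 3.162, 3.162, 3.606, 3.606.
Zeros with |z| < R = 3.0: (-1 + 2i), (-1 - 2i).
Count = 2.
By the argument principle, (1/2πi) ∮_{|z|=R} p'(z)/p(z) dz equals exactly this count.

Number of zeros inside |z| < 3.0: 2.


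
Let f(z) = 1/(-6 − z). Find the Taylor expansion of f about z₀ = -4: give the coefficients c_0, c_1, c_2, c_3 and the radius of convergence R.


Let w = z − z₀, so z = z₀ + w.
Then -6 − z = -6 − (z₀ + w) = (-6 − z₀) − w = -2 − w.
f(z) = 1/(-2 − w) = (1/(-2)) · 1/(1 − w/(-2)) = Σ_{n≥0} w^n / (-2)^(n+1).
So c_n = 1/(-2)^(n+1):
  c_0 = 1/(-2)^1 = -1/2.
  c_1 = 1/(-2)^2 = 1/4.
  c_2 = 1/(-2)^3 = -1/8.
  c_3 = 1/(-2)^4 = 1/16.
The series is valid for |w/d| < 1, i.e. |z − z₀| < |d|.
Radius of convergence: R = |-6 − z₀| = |-2| = 2 (distance from z₀ to the singularity z = -6).

c_0 = -1/2, c_1 = 1/4, c_2 = -1/8, c_3 = 1/16; R = 2.


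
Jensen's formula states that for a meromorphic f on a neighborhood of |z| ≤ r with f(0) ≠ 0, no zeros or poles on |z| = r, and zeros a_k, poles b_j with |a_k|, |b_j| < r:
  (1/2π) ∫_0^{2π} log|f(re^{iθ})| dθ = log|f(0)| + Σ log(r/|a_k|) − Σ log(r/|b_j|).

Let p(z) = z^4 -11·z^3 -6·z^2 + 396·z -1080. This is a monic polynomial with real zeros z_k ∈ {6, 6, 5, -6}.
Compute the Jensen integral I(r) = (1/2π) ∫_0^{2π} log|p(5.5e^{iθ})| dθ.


Zeros: -6, 5, 6, 6; r = 5.5.
Inside |z| < r: 5. Outside (|z| ≥ r): -6, 6, 6.
p(0) = -1080, so log|p(0)| = log(1080) = 6.9847.
Apply Jensen: I(r) = log|p(0)| + Σ_k log(r/|z_k|), summed over zeros inside |z| < r.
  log(r/|z_k|) for z_k = 5: log(5.5/5) = 0.0953
  Outside zeros (-6, 6, 6) contribute nothing to the Jensen sum.
Sum over inside zeros: 0.0953.
I(r) = log|p(0)| + (inside sum) = 6.9847 + 0.0953 = 7.0800.
Note: since some zeros are outside |z| ≤ r, the simplified n·log(r) form does NOT apply — only the inside zeros contribute.

I(r) ≈ 7.0800.


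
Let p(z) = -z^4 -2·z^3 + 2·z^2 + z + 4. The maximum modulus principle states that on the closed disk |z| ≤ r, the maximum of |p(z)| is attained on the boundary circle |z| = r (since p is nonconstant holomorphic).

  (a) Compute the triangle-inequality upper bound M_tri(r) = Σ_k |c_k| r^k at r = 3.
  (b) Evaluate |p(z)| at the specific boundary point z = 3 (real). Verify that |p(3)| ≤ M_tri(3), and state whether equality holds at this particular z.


Coefficients: c_0 = 4, c_1 = 1, c_2 = 2, c_3 = -2, c_4 = -1. Radius r = 3.
Part (a). Triangle bound: M_tri(r) = Σ_k |c_k| r^k
  = |4|·3^0 + |1|·3^1 + |2|·3^2 + |-2|·3^3 + |-1|·3^4
  = 4 + 3 + 18 + 54 + 81 = 160.
This bounds M(r) := max_{|z|=r} |p(z)| from above; equality holds iff all terms c_k z^k can be made to align in phase at a single z on |z|=r.
Part (b). At z = 3 (real, on the circle |z| = r):
  p(3) = (4)·3^0 + (1)·3^1 + (2)·3^2 + (-2)·3^3 + (-1)·3^4 = -110.
  |p(3)| = 110.
Check: |p(3)| = 110 ≤ 160 = M_tri(3). ✓ Equality does not hold at z = 3 (the coefficients have mixed signs, so the terms do not all align in phase there).

M_tri(3) = 160; |p(3)| = 110; equality at z=3: no.


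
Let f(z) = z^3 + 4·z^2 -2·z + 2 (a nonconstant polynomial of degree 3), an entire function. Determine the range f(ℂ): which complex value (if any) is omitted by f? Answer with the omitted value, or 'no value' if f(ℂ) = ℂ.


Little Picard bounds the complement of f(ℂ) to at most one point.
For every w ∈ ℂ, the equation p(z) − w = 0 is a nonconstant polynomial in z and hence has at least one root by the fundamental theorem of algebra. So p is surjective onto ℂ, omitting no value.

Omitted value: no value.


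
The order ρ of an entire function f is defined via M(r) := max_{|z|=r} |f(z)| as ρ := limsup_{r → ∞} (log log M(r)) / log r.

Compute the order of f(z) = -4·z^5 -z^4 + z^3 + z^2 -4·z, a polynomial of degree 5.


|f(z)| ≤ Σ|c_k|·r^k = O(r^5) as r → ∞. Polynomial growth is O(e^{r^ε}) for every ε > 0 (since r^5/e^{r^ε} → 0), so ρ ≤ ε for all ε > 0, i.e. ρ = 0. Every nonconstant polynomial has order 0.
Therefore ρ = 0.

Order ρ = 0.


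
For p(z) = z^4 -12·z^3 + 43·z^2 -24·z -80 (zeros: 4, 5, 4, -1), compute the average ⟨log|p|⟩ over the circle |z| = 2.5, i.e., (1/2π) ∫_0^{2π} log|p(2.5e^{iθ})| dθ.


Zeros: -1, 4, 4, 5; r = 2.5.
Inside |z| < r: -1. Outside (|z| ≥ r): 4, 4, 5.
p(0) = -80, so log|p(0)| = log(80) = 4.3820.
Apply Jensen: I(r) = log|p(0)| + Σ_k log(r/|z_k|), summed over zeros inside |z| < r.
  log(r/|z_k|) for z_k = -1: log(2.5/1) = 0.9163
  Outside zeros (4, 4, 5) contribute nothing to the Jensen sum.
Sum over inside zeros: 0.9163.
I(r) = log|p(0)| + (inside sum) = 4.3820 + 0.9163 = 5.2983.
Note: since some zeros are outside |z| ≤ r, the simplified n·log(r) form does NOT apply — only the inside zeros contribute.

I(r) ≈ 5.2983.


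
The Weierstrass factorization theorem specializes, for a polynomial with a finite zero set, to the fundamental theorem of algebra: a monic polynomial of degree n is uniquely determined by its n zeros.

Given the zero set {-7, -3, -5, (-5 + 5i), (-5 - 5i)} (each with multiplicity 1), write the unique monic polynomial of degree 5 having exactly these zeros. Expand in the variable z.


The polynomial is p(z) = ∏_{α ∈ S} (z − α), where S = {-7, -3, -5, (-5 + 5i), (-5 - 5i)}.
Expanding the product yields: p(z) = z^5 + 25·z^4 + 271·z^3 + 1565·z^2 + 4600·z + 5250.
Note conjugate pairs combine to real quadratics: (z − (-5+5i))(z − (-5−5i)) = z² + 10z + 50.
The resulting polynomial has degree 5 and real coefficients as required.

p(z) = z^5 + 25·z^4 + 271·z^3 + 1565·z^2 + 4600·z + 5250.


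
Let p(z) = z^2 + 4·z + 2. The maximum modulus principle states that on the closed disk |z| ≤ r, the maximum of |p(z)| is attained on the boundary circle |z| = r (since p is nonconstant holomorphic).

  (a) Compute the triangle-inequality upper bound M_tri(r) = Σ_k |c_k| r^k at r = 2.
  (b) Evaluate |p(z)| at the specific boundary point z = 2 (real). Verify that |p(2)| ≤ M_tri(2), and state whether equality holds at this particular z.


Coefficients: c_0 = 2, c_1 = 4, c_2 = 1. Radius r = 2.
Part (a). Triangle bound: M_tri(r) = Σ_k |c_k| r^k
  = |2|·2^0 + |4|·2^1 + |1|·2^2
  = 2 + 8 + 4 = 14.
This bounds M(r) := max_{|z|=r} |p(z)| from above; equality holds iff all terms c_k z^k can be made to align in phase at a single z on |z|=r.
Part (b). At z = 2 (real, on the circle |z| = r):
  p(2) = (2)·2^0 + (4)·2^1 + (1)·2^2 = 14.
  |p(2)| = 14.
Since all nonzero coefficients share the same sign, |p(2)| = 14 = M_tri(2); the triangle bound is attained at z = 2, so in fact M(r) = 14.

M_tri(2) = 14; |p(2)| = 14; equality at z=2: yes.


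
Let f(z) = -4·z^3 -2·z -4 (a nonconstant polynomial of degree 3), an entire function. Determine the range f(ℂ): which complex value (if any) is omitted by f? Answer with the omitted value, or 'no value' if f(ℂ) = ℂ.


Little Picard bounds the complement of f(ℂ) to at most one point.
For every w ∈ ℂ, the equation p(z) − w = 0 is a nonconstant polynomial in z and hence has at least one root by the fundamental theorem of algebra. So p is surjective onto ℂ, omitting no value.

Omitted value: no value.


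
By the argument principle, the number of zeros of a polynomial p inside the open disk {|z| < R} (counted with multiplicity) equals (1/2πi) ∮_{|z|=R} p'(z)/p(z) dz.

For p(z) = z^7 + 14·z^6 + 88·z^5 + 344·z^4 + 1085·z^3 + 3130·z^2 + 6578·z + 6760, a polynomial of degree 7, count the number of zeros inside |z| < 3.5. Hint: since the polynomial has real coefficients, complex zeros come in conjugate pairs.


The zeros of p are: (1 + 3i), (1 - 3i), (-3 + 2i), (-3 - 2i), (-3 + 2i), (-3 - 2i), -4.
Their magnitudes are: 3.162, 3.162, 3.606, 3.606, 3.606, 3.606, 4.
Zeros with |z| < R = 3.5: (1 + 3i), (1 - 3i).
Count = 2.
By the argument principle, (1/2πi) ∮_{|z|=R} p'(z)/p(z) dz equals exactly this count.

Number of zeros inside |z| < 3.5: 2.


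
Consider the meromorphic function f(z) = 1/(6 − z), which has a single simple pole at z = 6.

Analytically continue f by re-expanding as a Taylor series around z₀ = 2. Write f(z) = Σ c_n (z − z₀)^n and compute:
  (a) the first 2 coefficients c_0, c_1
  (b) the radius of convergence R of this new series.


Let w = z − z₀, so z = z₀ + w.
Then 6 − z = 6 − (z₀ + w) = (6 − z₀) − w = 4 − w.
f(z) = 1/(4 − w) = (1/(4)) · 1/(1 − w/(4)) = Σ_{n≥0} w^n / (4)^(n+1).
So c_n = 1/(4)^(n+1):
  c_0 = 1/(4)^1 = 1/4.
  c_1 = 1/(4)^2 = 1/16.
The series is valid for |w/d| < 1, i.e. |z − z₀| < |d|.
Radius of convergence: R = |6 − z₀| = |4| = 4 (distance from z₀ to the singularity z = 6).

c_0 = 1/4, c_1 = 1/16; R = 4.


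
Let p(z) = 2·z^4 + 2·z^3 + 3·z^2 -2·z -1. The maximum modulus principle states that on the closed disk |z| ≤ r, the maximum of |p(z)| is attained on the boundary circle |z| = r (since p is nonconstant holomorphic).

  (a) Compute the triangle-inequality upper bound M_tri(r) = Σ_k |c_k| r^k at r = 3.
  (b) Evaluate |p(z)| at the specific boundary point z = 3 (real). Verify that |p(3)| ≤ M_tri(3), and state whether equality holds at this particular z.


Coefficients: c_0 = -1, c_1 = -2, c_2 = 3, c_3 = 2, c_4 = 2. Radius r = 3.
Part (a). Triangle bound: M_tri(r) = Σ_k |c_k| r^k
  = |-1|·3^0 + |-2|·3^1 + |3|·3^2 + |2|·3^3 + |2|·3^4
  = 1 + 6 + 27 + 54 + 162 = 250.
This bounds M(r) := max_{|z|=r} |p(z)| from above; equality holds iff all terms c_k z^k can be made to align in phase at a single z on |z|=r.
Part (b). At z = 3 (real, on the circle |z| = r):
  p(3) = (-1)·3^0 + (-2)·3^1 + (3)·3^2 + (2)·3^3 + (2)·3^4 = 236.
  |p(3)| = 236.
Check: |p(3)| = 236 ≤ 250 = M_tri(3). ✓ Equality does not hold at z = 3 (the coefficients have mixed signs, so the terms do not all align in phase there).

M_tri(3) = 250; |p(3)| = 236; equality at z=3: no.


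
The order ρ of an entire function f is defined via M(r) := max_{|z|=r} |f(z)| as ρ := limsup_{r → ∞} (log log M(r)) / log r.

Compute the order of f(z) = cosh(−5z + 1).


cosh(w) is a linear combination of e^{iw} and e^{−iw} (or e^w, e^{−w} in the hyperbolic case), so |cosh(w)| ≤ e^{|w|}. With w = −5z + 1, |w| ≤ 5|z| + 1 = 5r + 1 on |z| = r, giving M(r) ≤ e^{5r + 1}, so ρ ≤ 1. On a suitable ray (z = it for sin/cos; z = t for sinh/cosh, t real → ∞), |cosh(−5z + 1)| grows like e^{5|t|}/2, so ρ ≥ 1. Hence ρ = 1.
Therefore ρ = 1.

Order ρ = 1.


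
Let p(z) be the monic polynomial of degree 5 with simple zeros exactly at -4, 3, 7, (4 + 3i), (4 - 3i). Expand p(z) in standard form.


The polynomial is p(z) = ∏_{α ∈ S} (z − α), where S = {-4, 3, 7, (4 + 3i), (4 - 3i)}.
Expanding the product yields: p(z) = z^5 -14·z^4 + 54·z^3 + 86·z^2 -1147·z + 2100.
Note conjugate pairs combine to real quadratics: (z − (4+3i))(z − (4−3i)) = z² − 8z + 25.
The resulting polynomial has degree 5 and real coefficients as required.

p(z) = z^5 -14·z^4 + 54·z^3 + 86·z^2 -1147·z + 2100.


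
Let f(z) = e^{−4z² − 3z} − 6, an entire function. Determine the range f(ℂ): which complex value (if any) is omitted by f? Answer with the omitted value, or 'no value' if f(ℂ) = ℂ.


Little Picard bounds the complement of f(ℂ) to at most one point.
The exponent g(z) = −4z² − 3z is a nonconstant polynomial, hence surjective onto ℂ. So e^{g(z)} takes every value in {e^w : w ∈ ℂ} = ℂ ∖ {0}. Adding -6 shifts the range to ℂ ∖ {-6}. f omits exactly -6.

Omitted value: -6.


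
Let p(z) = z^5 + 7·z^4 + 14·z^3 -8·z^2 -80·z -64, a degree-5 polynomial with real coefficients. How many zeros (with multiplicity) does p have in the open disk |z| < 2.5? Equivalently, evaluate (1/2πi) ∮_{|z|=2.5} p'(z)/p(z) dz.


The zeros of p are: 2, (-2 + 2i), (-2 - 2i), -1, -4.
Their magnitudes are: 2, 2.828, 2.828, 1, 4.
Zeros with |z| < R = 2.5: 2, -1.
Count = 2.
By the argument principle, (1/2πi) ∮_{|z|=R} p'(z)/p(z) dz equals exactly this count.

Number of zeros inside |z| < 2.5: 2.


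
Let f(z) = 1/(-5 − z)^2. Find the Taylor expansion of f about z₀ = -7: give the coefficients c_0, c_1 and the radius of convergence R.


Let w = z − z₀, so z = z₀ + w.
Then -5 − z = -5 − (z₀ + w) = (-5 − z₀) − w = 2 − w.
f(z) = 1/(2 − w)^2 = (1/(2)^2) · (1 − w/(2))^{−2}.
By the binomial series (1−u)^{−2} = Σ_{n≥0} C(n+1, 1) u^n for |u|<1, with u = w/(2):
  c_n = C(n+1, 1) / (2)^(n+2).
  c_0 = 1/(2)^2 = 1/4.
  c_1 = 2/(2)^3 = 1/4.
The series is valid for |w/d| < 1, i.e. |z − z₀| < |d|.
Radius of convergence: R = |-5 − z₀| = |2| = 2 (distance from z₀ to the singularity z = -5).

c_0 = 1/4, c_1 = 1/4; R = 2.


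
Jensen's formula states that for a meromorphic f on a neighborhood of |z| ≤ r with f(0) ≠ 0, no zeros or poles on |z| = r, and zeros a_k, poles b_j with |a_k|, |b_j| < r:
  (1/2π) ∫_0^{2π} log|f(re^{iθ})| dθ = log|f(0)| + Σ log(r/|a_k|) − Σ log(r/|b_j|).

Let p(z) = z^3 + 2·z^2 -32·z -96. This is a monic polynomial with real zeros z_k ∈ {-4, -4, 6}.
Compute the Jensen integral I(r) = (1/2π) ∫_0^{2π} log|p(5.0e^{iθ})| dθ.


Zeros: -4, -4, 6; r = 5.0.
Inside |z| < r: -4, -4. Outside (|z| ≥ r): 6.
p(0) = -96, so log|p(0)| = log(96) = 4.5643.
Apply Jensen: I(r) = log|p(0)| + Σ_k log(r/|z_k|), summed over zeros inside |z| < r.
  log(r/|z_k|) for z_k = -4: log(5.0/4) = 0.2231
  log(r/|z_k|) for z_k = -4: log(5.0/4) = 0.2231
  Outside zeros (6) contribute nothing to the Jensen sum.
Sum over inside zeros: 0.4463.
I(r) = log|p(0)| + (inside sum) = 4.5643 + 0.4463 = 5.0106.
Note: since some zeros are outside |z| ≤ r, the simplified n·log(r) form does NOT apply — only the inside zeros contribute.

I(r) ≈ 5.0106.


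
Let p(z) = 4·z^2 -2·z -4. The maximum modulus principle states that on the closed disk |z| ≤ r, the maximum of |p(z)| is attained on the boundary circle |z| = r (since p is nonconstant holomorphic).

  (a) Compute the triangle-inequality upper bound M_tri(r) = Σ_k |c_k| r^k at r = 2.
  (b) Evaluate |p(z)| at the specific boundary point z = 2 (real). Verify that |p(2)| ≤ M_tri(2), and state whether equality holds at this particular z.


Coefficients: c_0 = -4, c_1 = -2, c_2 = 4. Radius r = 2.
Part (a). Triangle bound: M_tri(r) = Σ_k |c_k| r^k
  = |-4|·2^0 + |-2|·2^1 + |4|·2^2
  = 4 + 4 + 16 = 24.
This bounds M(r) := max_{|z|=r} |p(z)| from above; equality holds iff all terms c_k z^k can be made to align in phase at a single z on |z|=r.
Part (b). At z = 2 (real, on the circle |z| = r):
  p(2) = (-4)·2^0 + (-2)·2^1 + (4)·2^2 = 8.
  |p(2)| = 8.
Check: |p(2)| = 8 ≤ 24 = M_tri(2). ✓ Equality does not hold at z = 2 (the coefficients have mixed signs, so the terms do not all align in phase there).

M_tri(2) = 24; |p(2)| = 8; equality at z=2: no.


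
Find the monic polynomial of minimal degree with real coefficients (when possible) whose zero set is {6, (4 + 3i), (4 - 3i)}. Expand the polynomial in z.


The polynomial is p(z) = ∏_{α ∈ S} (z − α), where S = {6, (4 + 3i), (4 - 3i)}.
Expanding the product yields: p(z) = z^3 -14·z^2 + 73·z -150.
Note conjugate pairs combine to real quadratics: (z − (4+3i))(z − (4−3i)) = z² − 8z + 25.
The resulting polynomial has degree 3 and real coefficients as required.

p(z) = z^3 -14·z^2 + 73·z -150.


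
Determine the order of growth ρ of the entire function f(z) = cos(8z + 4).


cos(w) is a linear combination of e^{iw} and e^{−iw} (or e^w, e^{−w} in the hyperbolic case), so |cos(w)| ≤ e^{|w|}. With w = 8z + 4, |w| ≤ 8|z| + 4 = 8r + 4 on |z| = r, giving M(r) ≤ e^{8r + 4}, so ρ ≤ 1. On a suitable ray (z = it for sin/cos; z = t for sinh/cosh, t real → ∞), |cos(8z + 4)| grows like e^{8|t|}/2, so ρ ≥ 1. Hence ρ = 1.
Therefore ρ = 1.

Order ρ = 1.


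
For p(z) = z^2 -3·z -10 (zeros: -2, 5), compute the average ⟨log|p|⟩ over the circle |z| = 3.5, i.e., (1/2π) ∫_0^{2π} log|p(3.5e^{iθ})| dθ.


Zeros: -2, 5; r = 3.5.
Inside |z| < r: -2. Outside (|z| ≥ r): 5.
p(0) = -10, so log|p(0)| = log(10) = 2.3026.
Apply Jensen: I(r) = log|p(0)| + Σ_k log(r/|z_k|), summed over zeros inside |z| < r.
  log(r/|z_k|) for z_k = -2: log(3.5/2) = 0.5596
  Outside zeros (5) contribute nothing to the Jensen sum.
Sum over inside zeros: 0.5596.
I(r) = log|p(0)| + (inside sum) = 2.3026 + 0.5596 = 2.8622.
Note: since some zeros are outside |z| ≤ r, the simplified n·log(r) form does NOT apply — only the inside zeros contribute.

I(r) ≈ 2.8622.


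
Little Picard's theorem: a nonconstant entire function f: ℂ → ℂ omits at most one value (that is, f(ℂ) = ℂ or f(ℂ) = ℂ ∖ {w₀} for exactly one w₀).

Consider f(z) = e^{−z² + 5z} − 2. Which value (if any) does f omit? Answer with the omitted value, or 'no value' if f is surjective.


Little Picard bounds the complement of f(ℂ) to at most one point.
The exponent g(z) = −z² + 5z is a nonconstant polynomial, hence surjective onto ℂ. So e^{g(z)} takes every value in {e^w : w ∈ ℂ} = ℂ ∖ {0}. Adding -2 shifts the range to ℂ ∖ {-2}. f omits exactly -2.

Omitted value: -2.


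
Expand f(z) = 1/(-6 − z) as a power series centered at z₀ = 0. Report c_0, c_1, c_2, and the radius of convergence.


Let w = z − z₀, so z = z₀ + w.
Then -6 − z = -6 − (z₀ + w) = (-6 − z₀) − w = -6 − w.
f(z) = 1/(-6 − w) = (1/(-6)) · 1/(1 − w/(-6)) = Σ_{n≥0} w^n / (-6)^(n+1).
So c_n = 1/(-6)^(n+1):
  c_0 = 1/(-6)^1 = -1/6.
  c_1 = 1/(-6)^2 = 1/36.
  c_2 = 1/(-6)^3 = -1/216.
The series is valid for |w/d| < 1, i.e. |z − z₀| < |d|.
Radius of convergence: R = |-6 − z₀| = |-6| = 6 (distance from z₀ to the singularity z = -6).

c_0 = -1/6, c_1 = 1/36, c_2 = -1/216; R = 6.


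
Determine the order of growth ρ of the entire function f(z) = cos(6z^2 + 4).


Write cos(w) = (e^{iw} ± e^{−iw})/(2 or 2i), so |cos(w)| ≤ e^{|w|}. With w = 6z^2 + 4, |w| ≤ 6r^2 + 4 on |z|=r, giving M(r) ≤ e^{6r^2 + 4} and ρ ≤ 2. For the lower bound, choose z on |z|=r with 6z^2 purely imaginary of modulus 6r^2; then |cos(6z^2 + 4)| grows like e^{6r^2}/2, so ρ ≥ 2. Hence ρ = 2.
Therefore ρ = 2.

Order ρ = 2.


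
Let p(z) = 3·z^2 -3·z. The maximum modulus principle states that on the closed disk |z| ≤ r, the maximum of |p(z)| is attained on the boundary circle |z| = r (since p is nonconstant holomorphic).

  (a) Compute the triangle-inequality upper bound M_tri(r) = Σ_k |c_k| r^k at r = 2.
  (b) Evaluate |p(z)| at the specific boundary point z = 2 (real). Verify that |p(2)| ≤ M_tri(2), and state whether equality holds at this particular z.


Coefficients: c_0 = 0, c_1 = -3, c_2 = 3. Radius r = 2.
Part (a). Triangle bound: M_tri(r) = Σ_k |c_k| r^k
  = |0|·2^0 + |-3|·2^1 + |3|·2^2
  = 0 + 6 + 12 = 18.
This bounds M(r) := max_{|z|=r} |p(z)| from above; equality holds iff all terms c_k z^k can be made to align in phase at a single z on |z|=r.
Part (b). At z = 2 (real, on the circle |z| = r):
  p(2) = (0)·2^0 + (-3)·2^1 + (3)·2^2 = 6.
  |p(2)| = 6.
Check: |p(2)| = 6 ≤ 18 = M_tri(2). ✓ Equality does not hold at z = 2 (the coefficients have mixed signs, so the terms do not all align in phase there).

M_tri(2) = 18; |p(2)| = 6; equality at z=2: no.


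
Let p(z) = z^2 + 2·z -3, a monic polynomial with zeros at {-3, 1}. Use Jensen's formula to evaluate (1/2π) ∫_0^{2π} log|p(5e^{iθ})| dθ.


Zeros: -3, 1; r = 5.
Inside |z| < r: -3, 1. Outside (|z| ≥ r): ∅.
p(0) = -3, so log|p(0)| = log(3) = 1.0986.
Apply Jensen: I(r) = log|p(0)| + Σ_k log(r/|z_k|), summed over zeros inside |z| < r.
  log(r/|z_k|) for z_k = -3: log(5/3) = 0.5108
  log(r/|z_k|) for z_k = 1: log(5/1) = 1.6094
Sum over inside zeros: 2.1203.
I(r) = log|p(0)| + (inside sum) = 1.0986 + 2.1203 = 3.2189.
Closed form (all zeros inside, monic): I(r) = n·log(r) = 2·log(5) = 3.2189. ✓

I(r) ≈ 3.2189.


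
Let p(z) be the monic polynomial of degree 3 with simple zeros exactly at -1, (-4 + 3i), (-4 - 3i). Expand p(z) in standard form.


The polynomial is p(z) = ∏_{α ∈ S} (z − α), where S = {-1, (-4 + 3i), (-4 - 3i)}.
Expanding the product yields: p(z) = z^3 + 9·z^2 + 33·z + 25.
Note conjugate pairs combine to real quadratics: (z − (-4+3i))(z − (-4−3i)) = z² + 8z + 25.
The resulting polynomial has degree 3 and real coefficients as required.

p(z) = z^3 + 9·z^2 + 33·z + 25.


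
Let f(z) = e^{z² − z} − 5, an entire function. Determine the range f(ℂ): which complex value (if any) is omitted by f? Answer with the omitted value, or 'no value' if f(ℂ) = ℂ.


Little Picard bounds the complement of f(ℂ) to at most one point.
The exponent g(z) = z² − z is a nonconstant polynomial, hence surjective onto ℂ. So e^{g(z)} takes every value in {e^w : w ∈ ℂ} = ℂ ∖ {0}. Adding -5 shifts the range to ℂ ∖ {-5}. f omits exactly -5.

Omitted value: -5.


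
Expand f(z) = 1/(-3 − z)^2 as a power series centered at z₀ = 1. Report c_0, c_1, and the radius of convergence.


Let w = z − z₀, so z = z₀ + w.
Then -3 − z = -3 − (z₀ + w) = (-3 − z₀) − w = -4 − w.
f(z) = 1/(-4 − w)^2 = (1/(-4)^2) · (1 − w/(-4))^{−2}.
By the binomial series (1−u)^{−2} = Σ_{n≥0} C(n+1, 1) u^n for |u|<1, with u = w/(-4):
  c_n = C(n+1, 1) / (-4)^(n+2).
  c_0 = 1/(-4)^2 = 1/16.
  c_1 = 2/(-4)^3 = -1/32.
The series is valid for |w/d| < 1, i.e. |z − z₀| < |d|.
Radius of convergence: R = |-3 − z₀| = |-4| = 4 (distance from z₀ to the singularity z = -3).

c_0 = 1/16, c_1 = -1/32; R = 4.


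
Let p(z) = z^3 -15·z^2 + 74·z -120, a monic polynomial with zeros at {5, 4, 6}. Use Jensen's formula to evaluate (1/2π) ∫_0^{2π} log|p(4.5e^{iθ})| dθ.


Zeros: 4, 5, 6; r = 4.5.
Inside |z| < r: 4. Outside (|z| ≥ r): 5, 6.
p(0) = -120, so log|p(0)| = log(120) = 4.7875.
Apply Jensen: I(r) = log|p(0)| + Σ_k log(r/|z_k|), summed over zeros inside |z| < r.
  log(r/|z_k|) for z_k = 4: log(4.5/4) = 0.1178
  Outside zeros (5, 6) contribute nothing to the Jensen sum.
Sum over inside zeros: 0.1178.
I(r) = log|p(0)| + (inside sum) = 4.7875 + 0.1178 = 4.9053.
Note: since some zeros are outside |z| ≤ r, the simplified n·log(r) form does NOT apply — only the inside zeros contribute.

I(r) ≈ 4.9053.


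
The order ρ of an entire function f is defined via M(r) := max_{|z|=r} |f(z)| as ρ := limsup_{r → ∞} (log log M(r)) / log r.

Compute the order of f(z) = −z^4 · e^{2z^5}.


M(r) = max_{|z|=r} |-1|·|z|^4·|e^{2z^5}| = 1·r^4 · e^{2r^5} (the factors attain their maxima compatibly on |z|=r). Then log M(r) = log 1 + 4·log r + 2r^5, dominated by the last term, so log log M(r) ~ 5·log r. The polynomial factor -1z^4 contributes only a log r term and does not affect the order. ρ = 5.
Therefore ρ = 5.

Order ρ = 5.


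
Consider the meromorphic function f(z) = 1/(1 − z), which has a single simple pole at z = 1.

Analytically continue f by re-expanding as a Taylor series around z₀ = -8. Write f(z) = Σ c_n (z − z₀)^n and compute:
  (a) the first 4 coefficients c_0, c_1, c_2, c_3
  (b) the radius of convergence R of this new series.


Let w = z − z₀, so z = z₀ + w.
Then 1 − z = 1 − (z₀ + w) = (1 − z₀) − w = 9 − w.
f(z) = 1/(9 − w) = (1/(9)) · 1/(1 − w/(9)) = Σ_{n≥0} w^n / (9)^(n+1).
So c_n = 1/(9)^(n+1):
  c_0 = 1/(9)^1 = 1/9.
  c_1 = 1/(9)^2 = 1/81.
  c_2 = 1/(9)^3 = 1/729.
  c_3 = 1/(9)^4 = 1/6561.
The series is valid for |w/d| < 1, i.e. |z − z₀| < |d|.
Radius of convergence: R = |1 − z₀| = |9| = 9 (distance from z₀ to the singularity z = 1).

c_0 = 1/9, c_1 = 1/81, c_2 = 1/729, c_3 = 1/6561; R = 9.


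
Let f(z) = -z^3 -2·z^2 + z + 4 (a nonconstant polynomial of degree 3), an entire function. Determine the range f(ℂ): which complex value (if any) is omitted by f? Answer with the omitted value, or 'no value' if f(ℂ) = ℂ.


Little Picard bounds the complement of f(ℂ) to at most one point.
For every w ∈ ℂ, the equation p(z) − w = 0 is a nonconstant polynomial in z and hence has at least one root by the fundamental theorem of algebra. So p is surjective onto ℂ, omitting no value.

Omitted value: no value.


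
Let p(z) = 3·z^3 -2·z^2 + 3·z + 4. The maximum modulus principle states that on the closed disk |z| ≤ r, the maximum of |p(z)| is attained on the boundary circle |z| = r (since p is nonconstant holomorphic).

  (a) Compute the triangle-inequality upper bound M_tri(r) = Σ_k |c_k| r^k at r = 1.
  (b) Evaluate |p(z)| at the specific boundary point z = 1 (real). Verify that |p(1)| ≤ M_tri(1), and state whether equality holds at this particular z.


Coefficients: c_0 = 4, c_1 = 3, c_2 = -2, c_3 = 3. Radius r = 1.
Part (a). Triangle bound: M_tri(r) = Σ_k |c_k| r^k
  = |4|·1^0 + |3|·1^1 + |-2|·1^2 + |3|·1^3
  = 4 + 3 + 2 + 3 = 12.
This bounds M(r) := max_{|z|=r} |p(z)| from above; equality holds iff all terms c_k z^k can be made to align in phase at a single z on |z|=r.
Part (b). At z = 1 (real, on the circle |z| = r):
  p(1) = (4)·1^0 + (3)·1^1 + (-2)·1^2 + (3)·1^3 = 8.
  |p(1)| = 8.
Check: |p(1)| = 8 ≤ 12 = M_tri(1). ✓ Equality does not hold at z = 1 (the coefficients have mixed signs, so the terms do not all align in phase there).

M_tri(1) = 12; |p(1)| = 8; equality at z=1: no.


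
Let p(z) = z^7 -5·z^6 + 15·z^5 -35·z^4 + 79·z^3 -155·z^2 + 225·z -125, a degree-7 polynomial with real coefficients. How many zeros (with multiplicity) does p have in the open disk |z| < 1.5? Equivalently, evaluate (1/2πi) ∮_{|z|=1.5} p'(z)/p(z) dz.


The zeros of p are: (-1 + 2i), (-1 - 2i), 1, (1 + 2i), (1 - 2i), (2 + 1i), (2 - 1i).
Their magnitudes are: 2.236, 2.236, 1, 2.236, 2.236, 2.236, 2.236.
Zeros with |z| < R = 1.5: 1.
Count = 1.
By the argument principle, (1/2πi) ∮_{|z|=R} p'(z)/p(z) dz equals exactly this count.

Number of zeros inside |z| < 1.5: 1.


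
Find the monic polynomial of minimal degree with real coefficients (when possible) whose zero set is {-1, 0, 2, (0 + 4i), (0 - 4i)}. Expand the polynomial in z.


The polynomial is p(z) = ∏_{α ∈ S} (z − α), where S = {-1, 0, 2, (0 + 4i), (0 - 4i)}.
Expanding the product yields: p(z) = z^5 -z^4 + 14·z^3 -16·z^2 -32·z.
Note conjugate pairs combine to real quadratics: (z − (0+4i))(z − (0−4i)) = z² + 16.
The resulting polynomial has degree 5 and real coefficients as required.

p(z) = z^5 -z^4 + 14·z^3 -16·z^2 -32·z.


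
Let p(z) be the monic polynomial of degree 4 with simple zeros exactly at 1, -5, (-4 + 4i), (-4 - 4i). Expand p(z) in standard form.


The polynomial is p(z) = ∏_{α ∈ S} (z − α), where S = {1, -5, (-4 + 4i), (-4 - 4i)}.
Expanding the product yields: p(z) = z^4 + 12·z^3 + 59·z^2 + 88·z -160.
Note conjugate pairs combine to real quadratics: (z − (-4+4i))(z − (-4−4i)) = z² + 8z + 32.
The resulting polynomial has degree 4 and real coefficients as required.

p(z) = z^4 + 12·z^3 + 59·z^2 + 88·z -160.


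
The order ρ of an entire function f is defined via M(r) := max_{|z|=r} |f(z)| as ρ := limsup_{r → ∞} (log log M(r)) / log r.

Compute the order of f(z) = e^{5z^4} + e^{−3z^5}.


Each summand is entire of order 4 and 5 respectively (as in the single-exponential case). The order of a sum is at most the max of the orders, so ρ ≤ 5. For the lower bound: on |z|=r choose arg z so that -3z^5 is real positive; then |e^{-3z^5}| = e^{3r^5} while |e^{5z^4}| ≤ e^{5r^4} = o(e^{3r^5}). So |f| ≥ e^{3r^5}(1 − o(1)) and ρ ≥ 5. Hence ρ = max(4, 5) = 5.
Therefore ρ = 5.

Order ρ = 5.


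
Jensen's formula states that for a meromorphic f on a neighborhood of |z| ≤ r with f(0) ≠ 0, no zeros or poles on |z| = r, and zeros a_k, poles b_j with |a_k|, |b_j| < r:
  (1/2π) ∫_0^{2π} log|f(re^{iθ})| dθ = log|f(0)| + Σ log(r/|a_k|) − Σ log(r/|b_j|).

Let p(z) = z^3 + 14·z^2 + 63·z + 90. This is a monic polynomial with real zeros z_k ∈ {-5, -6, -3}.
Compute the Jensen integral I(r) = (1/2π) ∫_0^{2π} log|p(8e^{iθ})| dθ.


Zeros: -6, -5, -3; r = 8.
Inside |z| < r: -6, -5, -3. Outside (|z| ≥ r): ∅.
p(0) = 90, so log|p(0)| = log(90) = 4.4998.
Apply Jensen: I(r) = log|p(0)| + Σ_k log(r/|z_k|), summed over zeros inside |z| < r.
  log(r/|z_k|) for z_k = -5: log(8/5) = 0.4700
  log(r/|z_k|) for z_k = -6: log(8/6) = 0.2877
  log(r/|z_k|) for z_k = -3: log(8/3) = 0.9808
Sum over inside zeros: 1.7385.
I(r) = log|p(0)| + (inside sum) = 4.4998 + 1.7385 = 6.2383.
Closed form (all zeros inside, monic): I(r) = n·log(r) = 3·log(8) = 6.2383. ✓

I(r) ≈ 6.2383.


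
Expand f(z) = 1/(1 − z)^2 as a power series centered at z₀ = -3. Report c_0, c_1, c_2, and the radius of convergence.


Let w = z − z₀, so z = z₀ + w.
Then 1 − z = 1 − (z₀ + w) = (1 − z₀) − w = 4 − w.
f(z) = 1/(4 − w)^2 = (1/(4)^2) · (1 − w/(4))^{−2}.
By the binomial series (1−u)^{−2} = Σ_{n≥0} C(n+1, 1) u^n for |u|<1, with u = w/(4):
  c_n = C(n+1, 1) / (4)^(n+2).
  c_0 = 1/(4)^2 = 1/16.
  c_1 = 2/(4)^3 = 1/32.
  c_2 = 3/(4)^4 = 3/256.
The series is valid for |w/d| < 1, i.e. |z − z₀| < |d|.
Radius of convergence: R = |1 − z₀| = |4| = 4 (distance from z₀ to the singularity z = 1).

c_0 = 1/16, c_1 = 1/32, c_2 = 3/256; R = 4.


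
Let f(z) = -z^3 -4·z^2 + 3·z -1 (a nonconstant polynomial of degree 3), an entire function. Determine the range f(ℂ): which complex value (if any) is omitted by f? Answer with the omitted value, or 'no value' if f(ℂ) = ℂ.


Little Picard bounds the complement of f(ℂ) to at most one point.
For every w ∈ ℂ, the equation p(z) − w = 0 is a nonconstant polynomial in z and hence has at least one root by the fundamental theorem of algebra. So p is surjective onto ℂ, omitting no value.

Omitted value: no value.


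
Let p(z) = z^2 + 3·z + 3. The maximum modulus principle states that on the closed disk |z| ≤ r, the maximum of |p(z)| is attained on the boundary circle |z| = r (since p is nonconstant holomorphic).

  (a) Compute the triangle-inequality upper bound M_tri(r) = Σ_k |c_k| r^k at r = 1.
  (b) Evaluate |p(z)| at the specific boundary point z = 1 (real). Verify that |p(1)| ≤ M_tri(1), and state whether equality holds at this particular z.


Coefficients: c_0 = 3, c_1 = 3, c_2 = 1. Radius r = 1.
Part (a). Triangle bound: M_tri(r) = Σ_k |c_k| r^k
  = |3|·1^0 + |3|·1^1 + |1|·1^2
  = 3 + 3 + 1 = 7.
This bounds M(r) := max_{|z|=r} |p(z)| from above; equality holds iff all terms c_k z^k can be made to align in phase at a single z on |z|=r.
Part (b). At z = 1 (real, on the circle |z| = r):
  p(1) = (3)·1^0 + (3)·1^1 + (1)·1^2 = 7.
  |p(1)| = 7.
Since all nonzero coefficients share the same sign, |p(1)| = 7 = M_tri(1); the triangle bound is attained at z = 1, so in fact M(r) = 7.

M_tri(1) = 7; |p(1)| = 7; equality at z=1: yes.


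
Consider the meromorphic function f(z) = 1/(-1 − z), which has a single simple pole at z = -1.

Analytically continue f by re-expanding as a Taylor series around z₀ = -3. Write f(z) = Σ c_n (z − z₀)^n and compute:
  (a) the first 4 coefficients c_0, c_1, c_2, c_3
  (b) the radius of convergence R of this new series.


Let w = z − z₀, so z = z₀ + w.
Then -1 − z = -1 − (z₀ + w) = (-1 − z₀) − w = 2 − w.
f(z) = 1/(2 − w) = (1/(2)) · 1/(1 − w/(2)) = Σ_{n≥0} w^n / (2)^(n+1).
So c_n = 1/(2)^(n+1):
  c_0 = 1/(2)^1 = 1/2.
  c_1 = 1/(2)^2 = 1/4.
  c_2 = 1/(2)^3 = 1/8.
  c_3 = 1/(2)^4 = 1/16.
The series is valid for |w/d| < 1, i.e. |z − z₀| < |d|.
Radius of convergence: R = |-1 − z₀| = |2| = 2 (distance from z₀ to the singularity z = -1).

c_0 = 1/2, c_1 = 1/4, c_2 = 1/8, c_3 = 1/16; R = 2.


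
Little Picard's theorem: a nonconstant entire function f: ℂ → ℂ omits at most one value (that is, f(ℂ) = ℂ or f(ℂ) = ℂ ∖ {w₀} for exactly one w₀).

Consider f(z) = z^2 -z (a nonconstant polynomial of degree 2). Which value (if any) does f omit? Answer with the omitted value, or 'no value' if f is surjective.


Little Picard bounds the complement of f(ℂ) to at most one point.
For every w ∈ ℂ, the equation p(z) − w = 0 is a nonconstant polynomial in z and hence has at least one root by the fundamental theorem of algebra. So p is surjective onto ℂ, omitting no value.

Omitted value: no value.


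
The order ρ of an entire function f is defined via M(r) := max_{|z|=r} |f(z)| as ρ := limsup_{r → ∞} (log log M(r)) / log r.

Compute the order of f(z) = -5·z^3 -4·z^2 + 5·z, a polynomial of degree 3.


|f(z)| ≤ Σ|c_k|·r^k = O(r^3) as r → ∞. Polynomial growth is O(e^{r^ε}) for every ε > 0 (since r^3/e^{r^ε} → 0), so ρ ≤ ε for all ε > 0, i.e. ρ = 0. Every nonconstant polynomial has order 0.
Therefore ρ = 0.

Order ρ = 0.


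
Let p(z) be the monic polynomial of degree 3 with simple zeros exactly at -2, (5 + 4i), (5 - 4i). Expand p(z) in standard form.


The polynomial is p(z) = ∏_{α ∈ S} (z − α), where S = {-2, (5 + 4i), (5 - 4i)}.
Expanding the product yields: p(z) = z^3 -8·z^2 + 21·z + 82.
Note conjugate pairs combine to real quadratics: (z − (5+4i))(z − (5−4i)) = z² − 10z + 41.
The resulting polynomial has degree 3 and real coefficients as required.

p(z) = z^3 -8·z^2 + 21·z + 82.


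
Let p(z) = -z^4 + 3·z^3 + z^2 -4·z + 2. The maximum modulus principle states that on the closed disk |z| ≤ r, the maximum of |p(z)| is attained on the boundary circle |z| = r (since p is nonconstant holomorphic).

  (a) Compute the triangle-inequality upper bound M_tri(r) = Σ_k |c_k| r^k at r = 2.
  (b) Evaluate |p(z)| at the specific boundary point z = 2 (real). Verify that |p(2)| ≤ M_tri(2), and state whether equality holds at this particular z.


Coefficients: c_0 = 2, c_1 = -4, c_2 = 1, c_3 = 3, c_4 = -1. Radius r = 2.
Part (a). Triangle bound: M_tri(r) = Σ_k |c_k| r^k
  = |2|·2^0 + |-4|·2^1 + |1|·2^2 + |3|·2^3 + |-1|·2^4
  = 2 + 8 + 4 + 24 + 16 = 54.
This bounds M(r) := max_{|z|=r} |p(z)| from above; equality holds iff all terms c_k z^k can be made to align in phase at a single z on |z|=r.
Part (b). At z = 2 (real, on the circle |z| = r):
  p(2) = (2)·2^0 + (-4)·2^1 + (1)·2^2 + (3)·2^3 + (-1)·2^4 = 6.
  |p(2)| = 6.
Check: |p(2)| = 6 ≤ 54 = M_tri(2). ✓ Equality does not hold at z = 2 (the coefficients have mixed signs, so the terms do not all align in phase there).

M_tri(2) = 54; |p(2)| = 6; equality at z=2: no.
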